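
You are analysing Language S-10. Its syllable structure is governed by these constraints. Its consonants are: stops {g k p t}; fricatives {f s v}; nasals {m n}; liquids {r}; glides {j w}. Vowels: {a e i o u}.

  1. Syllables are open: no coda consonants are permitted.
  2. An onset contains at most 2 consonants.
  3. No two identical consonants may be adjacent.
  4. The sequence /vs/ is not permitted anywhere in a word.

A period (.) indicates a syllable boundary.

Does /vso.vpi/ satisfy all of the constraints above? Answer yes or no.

no

/vso.vpi/ — violates constraint 4: contains banned sequence /vs/ → not permitted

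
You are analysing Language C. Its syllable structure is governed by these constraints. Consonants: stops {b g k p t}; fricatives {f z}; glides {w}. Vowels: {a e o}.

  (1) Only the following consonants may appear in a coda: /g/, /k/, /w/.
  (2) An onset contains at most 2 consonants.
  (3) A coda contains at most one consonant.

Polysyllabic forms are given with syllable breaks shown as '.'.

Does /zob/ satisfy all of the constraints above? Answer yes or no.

/zob/ — violates constraint 1: syllable 1 coda contains /b/, which is not a licensed coda consonant → not permitted

no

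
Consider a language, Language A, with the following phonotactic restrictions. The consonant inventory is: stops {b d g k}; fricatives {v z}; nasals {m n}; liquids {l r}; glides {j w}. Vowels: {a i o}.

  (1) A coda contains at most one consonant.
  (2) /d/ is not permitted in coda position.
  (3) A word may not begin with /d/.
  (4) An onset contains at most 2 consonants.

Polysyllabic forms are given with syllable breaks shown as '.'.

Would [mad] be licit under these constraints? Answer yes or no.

no

[mad] — violates constraint 2: syllable 1 coda contains /d/ → illicit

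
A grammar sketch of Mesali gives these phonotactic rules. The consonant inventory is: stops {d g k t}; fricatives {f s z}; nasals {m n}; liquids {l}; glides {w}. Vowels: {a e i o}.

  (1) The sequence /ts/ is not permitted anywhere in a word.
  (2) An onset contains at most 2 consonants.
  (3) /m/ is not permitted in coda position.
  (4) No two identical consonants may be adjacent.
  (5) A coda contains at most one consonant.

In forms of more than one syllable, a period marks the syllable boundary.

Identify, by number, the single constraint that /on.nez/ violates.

/on.nez/: adjacent identical consonants /nn/.
This is a violation of constraint 4: "No two identical consonants may be adjacent."
The remaining constraints (1, 2, 3, 5) are satisfied.

4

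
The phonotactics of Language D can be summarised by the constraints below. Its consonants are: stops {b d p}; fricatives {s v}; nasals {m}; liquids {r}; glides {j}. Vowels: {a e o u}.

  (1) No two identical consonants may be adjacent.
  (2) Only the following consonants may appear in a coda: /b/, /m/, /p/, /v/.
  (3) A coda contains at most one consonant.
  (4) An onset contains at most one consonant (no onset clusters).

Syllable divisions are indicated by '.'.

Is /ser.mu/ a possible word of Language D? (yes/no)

/ser.mu/ — violates constraint 2: syllable 1 coda contains /r/, which is not a licensed coda consonant → phonotactically illegal

no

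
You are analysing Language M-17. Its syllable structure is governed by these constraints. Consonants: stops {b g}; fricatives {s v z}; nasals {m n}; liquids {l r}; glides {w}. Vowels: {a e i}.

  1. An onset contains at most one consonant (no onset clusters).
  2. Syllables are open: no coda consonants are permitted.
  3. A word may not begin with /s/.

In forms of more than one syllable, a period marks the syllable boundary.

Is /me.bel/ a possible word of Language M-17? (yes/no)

/me.bel/ — violates constraint 2: syllable 2 coda /l/ has 1 consonant (> 0) → ill-formed

no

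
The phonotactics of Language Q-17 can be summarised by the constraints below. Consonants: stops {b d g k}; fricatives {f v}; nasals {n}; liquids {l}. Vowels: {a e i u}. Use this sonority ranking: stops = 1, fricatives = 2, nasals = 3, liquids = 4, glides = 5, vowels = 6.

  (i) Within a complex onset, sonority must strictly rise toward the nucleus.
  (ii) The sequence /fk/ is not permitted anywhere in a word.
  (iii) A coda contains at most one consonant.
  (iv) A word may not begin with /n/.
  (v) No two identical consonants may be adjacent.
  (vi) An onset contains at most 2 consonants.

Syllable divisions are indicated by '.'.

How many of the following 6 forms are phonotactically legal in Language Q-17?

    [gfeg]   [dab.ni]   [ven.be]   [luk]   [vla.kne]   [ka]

[gfeg] — σ1 onset /gf/ (1→2 rises), coda /g/ ok → phonotactically legal
[dab.ni] — σ1 onset /d/, coda /b/ ok; σ2 onset /n/, coda /∅/ ok → phonotactically legal
[ven.be] — σ1 onset /v/, coda /n/ ok; σ2 onset /b/, coda /∅/ ok → phonotactically legal
[luk] — σ1 onset /l/, coda /k/ ok → phonotactically legal
[vla.kne] — σ1 onset /vl/ (2→4 rises), coda /∅/ ok; σ2 onset /kn/ (1→3 rises), coda /∅/ ok → phonotactically legal
[ka] — σ1 onset /k/, coda /∅/ ok → phonotactically legal
Phonotactically legal: [gfeg], [dab.ni], [ven.be], [luk], [vla.kne], [ka] → 6.

6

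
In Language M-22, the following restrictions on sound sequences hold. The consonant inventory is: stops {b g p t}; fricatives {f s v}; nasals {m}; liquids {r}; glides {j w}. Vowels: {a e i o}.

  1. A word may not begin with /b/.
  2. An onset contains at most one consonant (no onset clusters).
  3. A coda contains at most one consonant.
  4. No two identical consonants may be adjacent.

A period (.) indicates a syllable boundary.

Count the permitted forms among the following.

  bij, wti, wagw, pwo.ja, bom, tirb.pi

bij — violates constraint 1: word begins with /b/ → not permitted
wti — violates constraint 2: syllable 1 onset /wt/ has 2 consonants (> 1) → not permitted
wagw — violates constraint 3: syllable 1 coda /gw/ has 2 consonants (> 1) → not permitted
pwo.ja — violates constraint 2: syllable 1 onset /pw/ has 2 consonants (> 1) → not permitted
bom — violates constraint 1: word begins with /b/ → not permitted
tirb.pi — violates constraint 3: syllable 1 coda /rb/ has 2 consonants (> 1) → not permitted
No form is permitted → 0.

0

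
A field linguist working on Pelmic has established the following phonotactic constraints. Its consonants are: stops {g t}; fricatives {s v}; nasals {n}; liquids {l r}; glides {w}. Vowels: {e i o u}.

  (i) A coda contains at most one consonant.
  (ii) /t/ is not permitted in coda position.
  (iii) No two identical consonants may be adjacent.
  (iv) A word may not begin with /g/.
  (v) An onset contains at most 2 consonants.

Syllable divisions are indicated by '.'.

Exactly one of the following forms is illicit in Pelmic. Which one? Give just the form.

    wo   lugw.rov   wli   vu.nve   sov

wo — σ1 onset /w/, coda /∅/ ok → licit
lugw.rov — violates constraint (i): syllable 1 coda /gw/ has 2 consonants (> 1) → illicit
wli — σ1 onset /wl/ (2C), coda /∅/ ok → licit
vu.nve — σ1 onset /v/, coda /∅/ ok; σ2 onset /nv/ (2C), coda /∅/ ok → licit
sov — σ1 onset /s/, coda /v/ ok → licit

lugw.rov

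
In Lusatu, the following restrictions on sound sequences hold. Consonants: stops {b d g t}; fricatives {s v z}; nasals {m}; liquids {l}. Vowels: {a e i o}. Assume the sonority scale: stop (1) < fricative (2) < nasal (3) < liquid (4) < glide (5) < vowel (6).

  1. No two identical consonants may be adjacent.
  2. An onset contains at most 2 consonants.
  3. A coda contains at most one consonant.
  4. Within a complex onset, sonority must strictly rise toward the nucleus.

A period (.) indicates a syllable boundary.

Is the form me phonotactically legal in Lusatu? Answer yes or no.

me — σ1 onset /m/, coda /∅/ ok → phonotactically legal

yes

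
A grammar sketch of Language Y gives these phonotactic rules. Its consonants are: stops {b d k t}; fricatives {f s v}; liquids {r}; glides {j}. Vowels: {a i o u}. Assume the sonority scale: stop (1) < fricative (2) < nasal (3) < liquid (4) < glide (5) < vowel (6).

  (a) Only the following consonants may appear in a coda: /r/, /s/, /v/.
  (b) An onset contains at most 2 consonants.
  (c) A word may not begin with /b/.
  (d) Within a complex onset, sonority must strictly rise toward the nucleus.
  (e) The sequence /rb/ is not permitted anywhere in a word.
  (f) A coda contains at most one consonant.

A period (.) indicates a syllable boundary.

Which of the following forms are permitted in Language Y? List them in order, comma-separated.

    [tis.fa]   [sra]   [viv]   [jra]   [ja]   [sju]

[tis.fa] — σ1 onset /t/, coda /s/ ok; σ2 onset /f/, coda /∅/ ok → permitted
[sra] — σ1 onset /sr/ (2→4 rises), coda /∅/ ok → permitted
[viv] — σ1 onset /v/, coda /v/ ok → permitted
[jra] — violates constraint (d): syllable 1 onset /jr/: /j/ (glide, 5) → /r/ (liquid, 4) does not rise → not permitted
[ja] — σ1 onset /j/, coda /∅/ ok → permitted
[sju] — σ1 onset /sj/ (2→5 rises), coda /∅/ ok → permitted

[tis.fa], [sra], [viv], [ja], [sju]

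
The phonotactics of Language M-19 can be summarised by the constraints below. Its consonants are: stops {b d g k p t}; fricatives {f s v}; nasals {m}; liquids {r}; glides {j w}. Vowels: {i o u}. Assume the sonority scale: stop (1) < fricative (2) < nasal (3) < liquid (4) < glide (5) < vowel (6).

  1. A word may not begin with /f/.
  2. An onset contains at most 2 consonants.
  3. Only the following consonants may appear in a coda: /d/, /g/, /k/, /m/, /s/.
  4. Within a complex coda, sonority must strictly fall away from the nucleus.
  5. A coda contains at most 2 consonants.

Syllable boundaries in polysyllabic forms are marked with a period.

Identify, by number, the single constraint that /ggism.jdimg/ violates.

4

/ggism.jdimg/: syllable 1 coda /sm/: /s/ (fricative, 2) → /m/ (nasal, 3) does not fall.
This is a violation of constraint 4: "Within a complex coda, sonority must strictly fall away from the nucleus."
The remaining constraints (1, 2, 3, 5) are satisfied.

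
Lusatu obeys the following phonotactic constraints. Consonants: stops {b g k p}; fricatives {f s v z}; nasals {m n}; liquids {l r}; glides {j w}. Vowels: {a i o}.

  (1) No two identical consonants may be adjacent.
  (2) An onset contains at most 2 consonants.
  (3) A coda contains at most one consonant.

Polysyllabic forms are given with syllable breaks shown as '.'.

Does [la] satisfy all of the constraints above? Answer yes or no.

yes

[la] — σ1 onset /l/, coda /∅/ ok → well-formed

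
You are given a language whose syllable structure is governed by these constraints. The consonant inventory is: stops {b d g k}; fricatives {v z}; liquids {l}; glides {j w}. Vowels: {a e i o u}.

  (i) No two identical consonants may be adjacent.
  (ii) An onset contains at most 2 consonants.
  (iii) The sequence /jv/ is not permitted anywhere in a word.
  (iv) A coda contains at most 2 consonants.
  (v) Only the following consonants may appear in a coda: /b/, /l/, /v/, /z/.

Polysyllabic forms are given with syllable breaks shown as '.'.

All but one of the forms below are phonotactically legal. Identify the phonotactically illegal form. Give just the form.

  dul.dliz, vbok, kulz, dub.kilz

dul.dliz — σ1 onset /d/, coda /l/ ok; σ2 onset /dl/ (2C), coda /z/ ok → phonotactically legal
vbok — violates constraint (v): syllable 1 coda contains /k/, which is not a licensed coda consonant → phonotactically illegal
kulz — σ1 onset /k/, coda /lz/ (2C) ok → phonotactically legal
dub.kilz — σ1 onset /d/, coda /b/ ok; σ2 onset /k/, coda /lz/ (2C) ok → phonotactically legal

vbok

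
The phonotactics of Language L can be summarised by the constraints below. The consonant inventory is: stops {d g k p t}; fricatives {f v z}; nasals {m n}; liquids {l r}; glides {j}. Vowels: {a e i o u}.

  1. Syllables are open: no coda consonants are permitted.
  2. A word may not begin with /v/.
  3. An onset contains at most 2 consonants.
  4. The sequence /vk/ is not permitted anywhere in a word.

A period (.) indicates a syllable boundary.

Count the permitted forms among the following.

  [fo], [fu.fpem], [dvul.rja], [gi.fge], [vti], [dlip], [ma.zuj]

2

[fo] — σ1 onset /f/, coda /∅/ ok → permitted
[fu.fpem] — violates constraint 1: syllable 2 coda /m/ has 1 consonant (> 0) → not permitted
[dvul.rja] — violates constraint 1: syllable 1 coda /l/ has 1 consonant (> 0) → not permitted
[gi.fge] — σ1 onset /g/, coda /∅/ ok; σ2 onset /fg/ (2C), coda /∅/ ok → permitted
[vti] — violates constraint 2: word begins with /v/ → not permitted
[dlip] — violates constraint 1: syllable 1 coda /p/ has 1 consonant (> 0) → not permitted
[ma.zuj] — violates constraint 1: syllable 2 coda /j/ has 1 consonant (> 0) → not permitted
Permitted: [fo], [gi.fge] → 2.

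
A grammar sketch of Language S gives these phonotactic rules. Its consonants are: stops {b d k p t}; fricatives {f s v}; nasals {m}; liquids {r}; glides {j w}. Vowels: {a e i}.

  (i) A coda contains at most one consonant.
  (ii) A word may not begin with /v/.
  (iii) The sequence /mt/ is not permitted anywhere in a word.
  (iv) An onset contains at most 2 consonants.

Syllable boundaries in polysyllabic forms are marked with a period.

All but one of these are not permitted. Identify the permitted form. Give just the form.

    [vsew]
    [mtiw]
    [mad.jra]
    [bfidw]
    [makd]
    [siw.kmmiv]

[mad.jra]

[vsew] — violates constraint (ii): word begins with /v/ → not permitted
[mtiw] — violates constraint (iii): contains banned sequence /mt/ → not permitted
[mad.jra] — σ1 onset /m/, coda /d/ ok; σ2 onset /jr/ (2C), coda /∅/ ok → permitted
[bfidw] — violates constraint (i): syllable 1 coda /dw/ has 2 consonants (> 1) → not permitted
[makd] — violates constraint (i): syllable 1 coda /kd/ has 2 consonants (> 1) → not permitted
[siw.kmmiv] — violates constraint (iv): syllable 2 onset /kmm/ has 3 consonants (> 2) → not permitted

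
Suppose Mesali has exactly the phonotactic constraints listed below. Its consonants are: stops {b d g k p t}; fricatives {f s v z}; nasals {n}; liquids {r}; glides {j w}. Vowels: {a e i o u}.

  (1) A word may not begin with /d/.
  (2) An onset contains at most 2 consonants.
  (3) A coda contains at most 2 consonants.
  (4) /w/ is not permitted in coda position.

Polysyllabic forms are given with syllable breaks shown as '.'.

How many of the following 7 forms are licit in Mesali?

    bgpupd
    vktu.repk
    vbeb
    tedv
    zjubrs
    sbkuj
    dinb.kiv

bgpupd — violates constraint 2: syllable 1 onset /bgp/ has 3 consonants (> 2) → illicit
vktu.repk — violates constraint 2: syllable 1 onset /vkt/ has 3 consonants (> 2) → illicit
vbeb — σ1 onset /vb/ (2C), coda /b/ ok → licit
tedv — σ1 onset /t/, coda /dv/ (2C) ok → licit
zjubrs — violates constraint 3: syllable 1 coda /brs/ has 3 consonants (> 2) → illicit
sbkuj — violates constraint 2: syllable 1 onset /sbk/ has 3 consonants (> 2) → illicit
dinb.kiv — violates constraint 1: word begins with /d/ → illicit
Licit: vbeb, tedv → 2.

2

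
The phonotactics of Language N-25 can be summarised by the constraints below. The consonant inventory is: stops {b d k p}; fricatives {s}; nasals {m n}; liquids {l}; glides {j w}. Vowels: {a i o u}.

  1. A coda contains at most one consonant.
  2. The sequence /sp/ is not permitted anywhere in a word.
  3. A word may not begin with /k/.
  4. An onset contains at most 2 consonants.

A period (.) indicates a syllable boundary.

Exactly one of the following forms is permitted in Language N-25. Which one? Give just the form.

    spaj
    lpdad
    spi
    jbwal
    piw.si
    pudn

spaj — violates constraint 2: contains banned sequence /sp/ → not permitted
lpdad — violates constraint 4: syllable 1 onset /lpd/ has 3 consonants (> 2) → not permitted
spi — violates constraint 2: contains banned sequence /sp/ → not permitted
jbwal — violates constraint 4: syllable 1 onset /jbw/ has 3 consonants (> 2) → not permitted
piw.si — σ1 onset /p/, coda /w/ ok; σ2 onset /s/, coda /∅/ ok → permitted
pudn — violates constraint 1: syllable 1 coda /dn/ has 2 consonants (> 1) → not permitted

piw.si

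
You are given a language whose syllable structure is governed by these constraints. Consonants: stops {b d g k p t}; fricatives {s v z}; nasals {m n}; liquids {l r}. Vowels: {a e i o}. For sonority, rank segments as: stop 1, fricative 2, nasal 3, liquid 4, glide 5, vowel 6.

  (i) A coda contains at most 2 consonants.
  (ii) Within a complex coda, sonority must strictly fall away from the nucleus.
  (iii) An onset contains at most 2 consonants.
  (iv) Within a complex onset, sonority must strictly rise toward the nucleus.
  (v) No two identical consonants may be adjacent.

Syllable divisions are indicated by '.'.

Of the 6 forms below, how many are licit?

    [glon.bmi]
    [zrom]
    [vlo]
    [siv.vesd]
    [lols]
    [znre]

[glon.bmi] — σ1 onset /gl/ (1→4 rises), coda /n/ ok; σ2 onset /bm/ (1→3 rises), coda /∅/ ok → licit
[zrom] — σ1 onset /zr/ (2→4 rises), coda /m/ ok → licit
[vlo] — σ1 onset /vl/ (2→4 rises), coda /∅/ ok → licit
[siv.vesd] — violates constraint (v): adjacent identical consonants /vv/ → illicit
[lols] — σ1 onset /l/, coda /ls/ (4→2 falls) ok → licit
[znre] — violates constraint (iii): syllable 1 onset /znr/ has 3 consonants (> 2) → illicit
Licit: [glon.bmi], [zrom], [vlo], [lols] → 4.

4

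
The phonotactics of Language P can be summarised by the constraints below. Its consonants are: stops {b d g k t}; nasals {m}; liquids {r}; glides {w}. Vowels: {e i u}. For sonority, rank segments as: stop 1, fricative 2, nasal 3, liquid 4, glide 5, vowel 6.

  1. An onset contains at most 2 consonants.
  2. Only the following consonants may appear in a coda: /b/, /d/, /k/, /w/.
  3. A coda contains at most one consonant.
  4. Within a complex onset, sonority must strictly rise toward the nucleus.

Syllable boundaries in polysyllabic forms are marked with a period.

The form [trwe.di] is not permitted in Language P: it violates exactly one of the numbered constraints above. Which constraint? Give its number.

1

[trwe.di]: syllable 1 onset /trw/ has 3 consonants (> 2).
This is a violation of constraint 1: "An onset contains at most 2 consonants."
The remaining constraints (2, 3, 4) are satisfied.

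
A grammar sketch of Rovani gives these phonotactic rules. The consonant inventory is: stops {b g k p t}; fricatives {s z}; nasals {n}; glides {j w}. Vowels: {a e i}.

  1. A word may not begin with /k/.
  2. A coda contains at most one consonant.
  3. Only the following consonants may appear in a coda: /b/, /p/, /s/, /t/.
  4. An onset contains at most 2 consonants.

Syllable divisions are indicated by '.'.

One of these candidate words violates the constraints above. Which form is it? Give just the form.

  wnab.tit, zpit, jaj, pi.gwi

jaj

wnab.tit — σ1 onset /wn/ (2C), coda /b/ ok; σ2 onset /t/, coda /t/ ok → well-formed
zpit — σ1 onset /zp/ (2C), coda /t/ ok → well-formed
jaj — violates constraint 3: syllable 1 coda contains /j/, which is not a licensed coda consonant → ill-formed
pi.gwi — σ1 onset /p/, coda /∅/ ok; σ2 onset /gw/ (2C), coda /∅/ ok → well-formed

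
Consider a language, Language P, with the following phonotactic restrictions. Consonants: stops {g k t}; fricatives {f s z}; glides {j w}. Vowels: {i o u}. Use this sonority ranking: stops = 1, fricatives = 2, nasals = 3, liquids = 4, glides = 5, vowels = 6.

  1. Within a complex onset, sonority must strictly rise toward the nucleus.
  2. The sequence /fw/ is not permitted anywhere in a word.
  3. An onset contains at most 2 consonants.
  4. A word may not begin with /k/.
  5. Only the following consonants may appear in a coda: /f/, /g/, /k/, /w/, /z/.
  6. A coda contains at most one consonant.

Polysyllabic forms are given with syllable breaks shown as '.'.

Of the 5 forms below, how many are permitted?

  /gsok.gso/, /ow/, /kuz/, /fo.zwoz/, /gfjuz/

/gsok.gso/ — σ1 onset /gs/ (1→2 rises), coda /k/ ok; σ2 onset /gs/ (1→2 rises), coda /∅/ ok → permitted
/ow/ — σ1 onset /∅/, coda /w/ ok → permitted
/kuz/ — violates constraint 4: word begins with /k/ → not permitted
/fo.zwoz/ — σ1 onset /f/, coda /∅/ ok; σ2 onset /zw/ (2→5 rises), coda /z/ ok → permitted
/gfjuz/ — violates constraint 3: syllable 1 onset /gfj/ has 3 consonants (> 2) → not permitted
Permitted: /gsok.gso/, /ow/, /fo.zwoz/ → 3.

3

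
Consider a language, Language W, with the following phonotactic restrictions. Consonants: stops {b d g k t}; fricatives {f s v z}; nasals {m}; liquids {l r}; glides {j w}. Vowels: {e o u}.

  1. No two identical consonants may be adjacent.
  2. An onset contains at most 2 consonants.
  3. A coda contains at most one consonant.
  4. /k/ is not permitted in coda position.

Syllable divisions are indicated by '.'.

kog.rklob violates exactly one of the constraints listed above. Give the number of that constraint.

kog.rklob: syllable 2 onset /rkl/ has 3 consonants (> 2).
This is a violation of constraint 2: "An onset contains at most 2 consonants."
The remaining constraints (1, 3, 4) are satisfied.

2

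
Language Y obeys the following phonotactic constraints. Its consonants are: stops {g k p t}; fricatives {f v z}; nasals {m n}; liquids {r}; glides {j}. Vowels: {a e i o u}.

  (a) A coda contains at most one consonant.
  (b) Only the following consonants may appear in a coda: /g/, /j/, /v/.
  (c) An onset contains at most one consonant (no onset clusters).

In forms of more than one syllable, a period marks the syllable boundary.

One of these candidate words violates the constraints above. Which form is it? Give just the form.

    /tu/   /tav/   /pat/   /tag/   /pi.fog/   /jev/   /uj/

/pat/

/tu/ — σ1 onset /t/, coda /∅/ ok → licit
/tav/ — σ1 onset /t/, coda /v/ ok → licit
/pat/ — violates constraint (b): syllable 1 coda contains /t/, which is not a licensed coda consonant → illicit
/tag/ — σ1 onset /t/, coda /g/ ok → licit
/pi.fog/ — σ1 onset /p/, coda /∅/ ok; σ2 onset /f/, coda /g/ ok → licit
/jev/ — σ1 onset /j/, coda /v/ ok → licit
/uj/ — σ1 onset /∅/, coda /j/ ok → licit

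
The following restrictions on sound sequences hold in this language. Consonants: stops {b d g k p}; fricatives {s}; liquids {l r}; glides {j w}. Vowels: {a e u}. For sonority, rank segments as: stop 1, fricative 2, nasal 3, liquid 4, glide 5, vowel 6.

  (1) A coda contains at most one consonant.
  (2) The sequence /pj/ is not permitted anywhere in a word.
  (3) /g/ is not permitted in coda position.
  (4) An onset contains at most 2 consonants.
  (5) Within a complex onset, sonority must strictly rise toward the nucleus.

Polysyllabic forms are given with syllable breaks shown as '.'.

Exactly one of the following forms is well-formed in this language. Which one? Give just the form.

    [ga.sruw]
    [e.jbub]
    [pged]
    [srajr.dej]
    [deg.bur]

[ga.sruw]

[ga.sruw] — σ1 onset /g/, coda /∅/ ok; σ2 onset /sr/ (2→4 rises), coda /w/ ok → well-formed
[e.jbub] — violates constraint 5: syllable 2 onset /jb/: /j/ (glide, 5) → /b/ (stop, 1) does not rise → ill-formed
[pged] — violates constraint 5: syllable 1 onset /pg/: /p/ (stop, 1) → /g/ (stop, 1) does not rise → ill-formed
[srajr.dej] — violates constraint 1: syllable 1 coda /jr/ has 2 consonants (> 1) → ill-formed
[deg.bur] — violates constraint 3: syllable 1 coda contains /g/ → ill-formed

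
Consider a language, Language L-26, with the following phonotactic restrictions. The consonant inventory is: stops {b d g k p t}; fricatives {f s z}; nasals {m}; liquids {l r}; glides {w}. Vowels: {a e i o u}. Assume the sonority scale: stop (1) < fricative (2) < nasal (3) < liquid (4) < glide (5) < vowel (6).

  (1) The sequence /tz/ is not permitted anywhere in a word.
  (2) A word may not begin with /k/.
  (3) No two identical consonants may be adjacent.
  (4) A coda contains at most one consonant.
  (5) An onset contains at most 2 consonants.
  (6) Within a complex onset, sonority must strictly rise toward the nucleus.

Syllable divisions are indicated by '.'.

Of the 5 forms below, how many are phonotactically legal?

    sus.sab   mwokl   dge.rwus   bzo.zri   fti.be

1

sus.sab — violates constraint 3: adjacent identical consonants /ss/ → phonotactically illegal
mwokl — violates constraint 4: syllable 1 coda /kl/ has 2 consonants (> 1) → phonotactically illegal
dge.rwus — violates constraint 6: syllable 1 onset /dg/: /d/ (stop, 1) → /g/ (stop, 1) does not rise → phonotactically illegal
bzo.zri — σ1 onset /bz/ (1→2 rises), coda /∅/ ok; σ2 onset /zr/ (2→4 rises), coda /∅/ ok → phonotactically legal
fti.be — violates constraint 6: syllable 1 onset /ft/: /f/ (fricative, 2) → /t/ (stop, 1) does not rise → phonotactically illegal
Phonotactically legal: bzo.zri → 1.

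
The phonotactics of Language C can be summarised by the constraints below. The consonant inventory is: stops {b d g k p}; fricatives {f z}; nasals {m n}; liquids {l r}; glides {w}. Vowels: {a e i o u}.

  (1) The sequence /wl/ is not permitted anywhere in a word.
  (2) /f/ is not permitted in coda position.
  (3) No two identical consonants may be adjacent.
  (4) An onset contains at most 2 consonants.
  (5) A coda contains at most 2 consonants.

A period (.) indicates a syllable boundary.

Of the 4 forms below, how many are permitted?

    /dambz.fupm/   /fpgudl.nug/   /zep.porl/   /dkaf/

0

/dambz.fupm/ — violates constraint 5: syllable 1 coda /mbz/ has 3 consonants (> 2) → not permitted
/fpgudl.nug/ — violates constraint 4: syllable 1 onset /fpg/ has 3 consonants (> 2) → not permitted
/zep.porl/ — violates constraint 3: adjacent identical consonants /pp/ → not permitted
/dkaf/ — violates constraint 2: syllable 1 coda contains /f/ → not permitted
No form is permitted → 0.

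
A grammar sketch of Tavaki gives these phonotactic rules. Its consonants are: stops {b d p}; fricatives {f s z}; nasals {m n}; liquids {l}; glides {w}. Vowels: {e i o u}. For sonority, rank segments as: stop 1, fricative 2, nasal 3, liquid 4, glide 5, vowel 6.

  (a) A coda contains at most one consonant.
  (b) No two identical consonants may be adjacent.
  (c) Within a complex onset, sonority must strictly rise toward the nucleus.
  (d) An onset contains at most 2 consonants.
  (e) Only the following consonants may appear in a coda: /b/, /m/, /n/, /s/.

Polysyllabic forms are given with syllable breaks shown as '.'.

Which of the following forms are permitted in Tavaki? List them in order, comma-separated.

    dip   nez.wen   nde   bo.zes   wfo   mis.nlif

dip — violates constraint (e): syllable 1 coda contains /p/, which is not a licensed coda consonant → not permitted
nez.wen — violates constraint (e): syllable 1 coda contains /z/, which is not a licensed coda consonant → not permitted
nde — violates constraint (c): syllable 1 onset /nd/: /n/ (nasal, 3) → /d/ (stop, 1) does not rise → not permitted
bo.zes — σ1 onset /b/, coda /∅/ ok; σ2 onset /z/, coda /s/ ok → permitted
wfo — violates constraint (c): syllable 1 onset /wf/: /w/ (glide, 5) → /f/ (fricative, 2) does not rise → not permitted
mis.nlif — violates constraint (e): syllable 2 coda contains /f/, which is not a licensed coda consonant → not permitted

bo.zes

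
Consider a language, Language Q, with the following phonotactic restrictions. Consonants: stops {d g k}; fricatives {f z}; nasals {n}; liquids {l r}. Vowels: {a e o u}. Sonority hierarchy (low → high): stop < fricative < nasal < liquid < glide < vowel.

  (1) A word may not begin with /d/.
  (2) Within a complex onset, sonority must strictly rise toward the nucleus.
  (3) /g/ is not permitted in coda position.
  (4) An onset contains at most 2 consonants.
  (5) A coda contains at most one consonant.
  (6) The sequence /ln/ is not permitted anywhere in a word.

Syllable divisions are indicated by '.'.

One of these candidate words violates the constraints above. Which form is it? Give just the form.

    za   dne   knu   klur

za — σ1 onset /z/, coda /∅/ ok → well-formed
dne — violates constraint 1: word begins with /d/ → ill-formed
knu — σ1 onset /kn/ (1→3 rises), coda /∅/ ok → well-formed
klur — σ1 onset /kl/ (1→4 rises), coda /r/ ok → well-formed

dne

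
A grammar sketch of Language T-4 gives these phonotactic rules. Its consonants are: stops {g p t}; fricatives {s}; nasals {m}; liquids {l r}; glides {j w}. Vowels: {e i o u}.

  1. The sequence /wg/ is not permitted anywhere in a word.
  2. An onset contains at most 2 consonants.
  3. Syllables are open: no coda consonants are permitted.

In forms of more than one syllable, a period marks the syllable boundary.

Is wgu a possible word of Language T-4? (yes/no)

no

wgu — violates constraint 1: contains banned sequence /wg/ → not permitted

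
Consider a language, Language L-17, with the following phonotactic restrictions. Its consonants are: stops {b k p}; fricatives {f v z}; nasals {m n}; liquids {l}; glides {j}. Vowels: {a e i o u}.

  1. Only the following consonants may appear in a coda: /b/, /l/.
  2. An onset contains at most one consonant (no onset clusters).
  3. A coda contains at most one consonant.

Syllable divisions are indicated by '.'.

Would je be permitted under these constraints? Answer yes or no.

yes

je — σ1 onset /j/, coda /∅/ ok → permitted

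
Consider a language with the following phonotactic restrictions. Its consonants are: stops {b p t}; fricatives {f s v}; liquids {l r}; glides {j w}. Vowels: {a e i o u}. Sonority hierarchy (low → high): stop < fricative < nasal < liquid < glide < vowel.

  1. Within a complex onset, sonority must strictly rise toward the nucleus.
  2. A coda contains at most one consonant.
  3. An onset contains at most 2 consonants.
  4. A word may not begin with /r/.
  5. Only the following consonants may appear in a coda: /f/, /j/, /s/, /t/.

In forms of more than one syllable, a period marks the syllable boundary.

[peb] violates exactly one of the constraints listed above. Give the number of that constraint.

5

[peb]: syllable 1 coda contains /b/, which is not a licensed coda consonant.
This is a violation of constraint 5: "Only the following consonants may appear in a coda: /f/, /j/, /s/, /t/."
The remaining constraints (1, 2, 3, 4) are satisfied.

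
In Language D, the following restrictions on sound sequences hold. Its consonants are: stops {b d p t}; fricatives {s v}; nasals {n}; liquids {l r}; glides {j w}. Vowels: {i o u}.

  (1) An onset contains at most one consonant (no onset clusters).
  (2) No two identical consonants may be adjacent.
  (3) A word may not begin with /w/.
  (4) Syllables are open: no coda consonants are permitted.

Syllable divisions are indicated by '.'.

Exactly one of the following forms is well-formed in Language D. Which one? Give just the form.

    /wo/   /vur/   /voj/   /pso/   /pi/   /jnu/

/pi/

/wo/ — violates constraint 3: word begins with /w/ → ill-formed
/vur/ — violates constraint 4: syllable 1 coda /r/ has 1 consonant (> 0) → ill-formed
/voj/ — violates constraint 4: syllable 1 coda /j/ has 1 consonant (> 0) → ill-formed
/pso/ — violates constraint 1: syllable 1 onset /ps/ has 2 consonants (> 1) → ill-formed
/pi/ — σ1 onset /p/, coda /∅/ ok → well-formed
/jnu/ — violates constraint 1: syllable 1 onset /jn/ has 2 consonants (> 1) → ill-formed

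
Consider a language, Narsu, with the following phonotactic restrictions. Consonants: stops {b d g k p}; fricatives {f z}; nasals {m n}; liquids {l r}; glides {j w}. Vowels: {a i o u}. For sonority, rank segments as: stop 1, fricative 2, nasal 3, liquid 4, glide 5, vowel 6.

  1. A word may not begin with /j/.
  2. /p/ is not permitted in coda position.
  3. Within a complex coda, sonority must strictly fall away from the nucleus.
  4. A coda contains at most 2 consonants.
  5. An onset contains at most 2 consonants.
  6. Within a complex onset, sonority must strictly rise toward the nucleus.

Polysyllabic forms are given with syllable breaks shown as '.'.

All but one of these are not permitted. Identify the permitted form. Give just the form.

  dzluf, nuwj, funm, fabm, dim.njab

dim.njab

dzluf — violates constraint 5: syllable 1 onset /dzl/ has 3 consonants (> 2) → not permitted
nuwj — violates constraint 3: syllable 1 coda /wj/: /w/ (glide, 5) → /j/ (glide, 5) does not fall → not permitted
funm — violates constraint 3: syllable 1 coda /nm/: /n/ (nasal, 3) → /m/ (nasal, 3) does not fall → not permitted
fabm — violates constraint 3: syllable 1 coda /bm/: /b/ (stop, 1) → /m/ (nasal, 3) does not fall → not permitted
dim.njab — σ1 onset /d/, coda /m/ ok; σ2 onset /nj/ (3→5 rises), coda /b/ ok → permitted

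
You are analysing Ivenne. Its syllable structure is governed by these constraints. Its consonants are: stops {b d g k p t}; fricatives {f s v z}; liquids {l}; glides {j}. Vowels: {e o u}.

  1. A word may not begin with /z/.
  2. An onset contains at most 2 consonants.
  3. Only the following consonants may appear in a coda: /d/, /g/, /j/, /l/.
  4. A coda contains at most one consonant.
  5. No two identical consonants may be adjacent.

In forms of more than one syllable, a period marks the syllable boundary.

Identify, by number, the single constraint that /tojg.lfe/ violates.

/tojg.lfe/: syllable 1 coda /jg/ has 2 consonants (> 1).
This is a violation of constraint 4: "A coda contains at most one consonant."
The remaining constraints (1, 2, 3, 5) are satisfied.

4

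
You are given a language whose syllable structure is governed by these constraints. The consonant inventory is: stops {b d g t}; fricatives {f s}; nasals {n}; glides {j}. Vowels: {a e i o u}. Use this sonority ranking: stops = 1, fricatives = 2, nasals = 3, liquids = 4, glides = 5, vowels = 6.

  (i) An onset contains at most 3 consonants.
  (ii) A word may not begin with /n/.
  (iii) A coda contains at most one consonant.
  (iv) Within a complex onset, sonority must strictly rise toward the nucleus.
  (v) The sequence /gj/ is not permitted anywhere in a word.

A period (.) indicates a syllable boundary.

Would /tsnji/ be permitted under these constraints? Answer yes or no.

/tsnji/ — violates constraint (i): syllable 1 onset /tsnj/ has 4 consonants (> 3) → not permitted

no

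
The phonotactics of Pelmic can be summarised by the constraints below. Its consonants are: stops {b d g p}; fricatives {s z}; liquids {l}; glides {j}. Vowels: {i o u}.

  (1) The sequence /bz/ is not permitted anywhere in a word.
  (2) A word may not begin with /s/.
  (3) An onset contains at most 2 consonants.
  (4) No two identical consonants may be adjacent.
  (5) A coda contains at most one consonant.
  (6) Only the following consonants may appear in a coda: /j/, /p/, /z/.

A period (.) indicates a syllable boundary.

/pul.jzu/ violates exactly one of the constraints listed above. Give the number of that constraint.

/pul.jzu/: syllable 1 coda contains /l/, which is not a licensed coda consonant.
This is a violation of constraint 6: "Only the following consonants may appear in a coda: /j/, /p/, /z/."
The remaining constraints (1, 2, 3, 4, 5) are satisfied.

6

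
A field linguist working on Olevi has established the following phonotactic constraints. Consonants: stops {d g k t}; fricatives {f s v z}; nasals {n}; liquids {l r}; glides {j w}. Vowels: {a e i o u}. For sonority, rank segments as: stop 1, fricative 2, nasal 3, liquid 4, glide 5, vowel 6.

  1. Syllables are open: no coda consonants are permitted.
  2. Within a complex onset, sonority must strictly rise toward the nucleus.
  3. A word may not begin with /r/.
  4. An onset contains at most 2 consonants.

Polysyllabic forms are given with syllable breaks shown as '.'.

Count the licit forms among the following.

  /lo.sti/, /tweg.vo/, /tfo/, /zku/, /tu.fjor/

1

/lo.sti/ — violates constraint 2: syllable 2 onset /st/: /s/ (fricative, 2) → /t/ (stop, 1) does not rise → illicit
/tweg.vo/ — violates constraint 1: syllable 1 coda /g/ has 1 consonant (> 0) → illicit
/tfo/ — σ1 onset /tf/ (1→2 rises), coda /∅/ ok → licit
/zku/ — violates constraint 2: syllable 1 onset /zk/: /z/ (fricative, 2) → /k/ (stop, 1) does not rise → illicit
/tu.fjor/ — violates constraint 1: syllable 2 coda /r/ has 1 consonant (> 0) → illicit
Licit: /tfo/ → 1.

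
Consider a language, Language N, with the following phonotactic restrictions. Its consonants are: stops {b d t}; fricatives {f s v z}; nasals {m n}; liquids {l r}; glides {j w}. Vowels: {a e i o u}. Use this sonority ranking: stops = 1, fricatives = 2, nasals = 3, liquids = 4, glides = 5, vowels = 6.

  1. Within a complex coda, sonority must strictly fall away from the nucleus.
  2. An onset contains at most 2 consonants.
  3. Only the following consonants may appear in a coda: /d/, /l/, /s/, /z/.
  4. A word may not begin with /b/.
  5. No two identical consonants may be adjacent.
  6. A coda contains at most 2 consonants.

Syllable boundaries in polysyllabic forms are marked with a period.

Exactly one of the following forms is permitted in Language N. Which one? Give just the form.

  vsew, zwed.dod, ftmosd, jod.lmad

vsew — violates constraint 3: syllable 1 coda contains /w/, which is not a licensed coda consonant → not permitted
zwed.dod — violates constraint 5: adjacent identical consonants /dd/ → not permitted
ftmosd — violates constraint 2: syllable 1 onset /ftm/ has 3 consonants (> 2) → not permitted
jod.lmad — σ1 onset /j/, coda /d/ ok; σ2 onset /lm/ (2C), coda /d/ ok → permitted

jod.lmad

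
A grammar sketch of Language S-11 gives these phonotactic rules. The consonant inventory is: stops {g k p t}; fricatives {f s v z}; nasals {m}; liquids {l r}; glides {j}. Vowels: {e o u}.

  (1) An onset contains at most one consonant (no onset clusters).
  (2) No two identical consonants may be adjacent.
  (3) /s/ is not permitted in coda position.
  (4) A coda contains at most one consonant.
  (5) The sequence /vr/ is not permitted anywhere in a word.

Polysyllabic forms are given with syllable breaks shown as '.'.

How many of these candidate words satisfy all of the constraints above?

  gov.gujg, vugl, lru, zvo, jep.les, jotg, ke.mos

gov.gujg — violates constraint 4: syllable 2 coda /jg/ has 2 consonants (> 1) → ill-formed
vugl — violates constraint 4: syllable 1 coda /gl/ has 2 consonants (> 1) → ill-formed
lru — violates constraint 1: syllable 1 onset /lr/ has 2 consonants (> 1) → ill-formed
zvo — violates constraint 1: syllable 1 onset /zv/ has 2 consonants (> 1) → ill-formed
jep.les — violates constraint 3: syllable 2 coda contains /s/ → ill-formed
jotg — violates constraint 4: syllable 1 coda /tg/ has 2 consonants (> 1) → ill-formed
ke.mos — violates constraint 3: syllable 2 coda contains /s/ → ill-formed
No form is well-formed → 0.

0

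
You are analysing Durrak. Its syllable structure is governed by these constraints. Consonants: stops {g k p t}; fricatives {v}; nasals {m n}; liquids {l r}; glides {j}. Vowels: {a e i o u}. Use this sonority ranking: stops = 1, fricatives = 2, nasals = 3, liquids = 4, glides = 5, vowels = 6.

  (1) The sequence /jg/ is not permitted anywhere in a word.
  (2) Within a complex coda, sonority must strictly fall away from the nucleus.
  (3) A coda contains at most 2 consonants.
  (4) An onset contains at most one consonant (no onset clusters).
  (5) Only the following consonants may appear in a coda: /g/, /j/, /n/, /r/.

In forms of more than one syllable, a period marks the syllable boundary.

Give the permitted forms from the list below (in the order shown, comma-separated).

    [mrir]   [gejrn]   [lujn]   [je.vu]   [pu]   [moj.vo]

[mrir] — violates constraint 4: syllable 1 onset /mr/ has 2 consonants (> 1) → not permitted
[gejrn] — violates constraint 3: syllable 1 coda /jrn/ has 3 consonants (> 2) → not permitted
[lujn] — σ1 onset /l/, coda /jn/ (5→3 falls) ok → permitted
[je.vu] — σ1 onset /j/, coda /∅/ ok; σ2 onset /v/, coda /∅/ ok → permitted
[pu] — σ1 onset /p/, coda /∅/ ok → permitted
[moj.vo] — σ1 onset /m/, coda /j/ ok; σ2 onset /v/, coda /∅/ ok → permitted

[lujn], [je.vu], [pu], [moj.vo]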